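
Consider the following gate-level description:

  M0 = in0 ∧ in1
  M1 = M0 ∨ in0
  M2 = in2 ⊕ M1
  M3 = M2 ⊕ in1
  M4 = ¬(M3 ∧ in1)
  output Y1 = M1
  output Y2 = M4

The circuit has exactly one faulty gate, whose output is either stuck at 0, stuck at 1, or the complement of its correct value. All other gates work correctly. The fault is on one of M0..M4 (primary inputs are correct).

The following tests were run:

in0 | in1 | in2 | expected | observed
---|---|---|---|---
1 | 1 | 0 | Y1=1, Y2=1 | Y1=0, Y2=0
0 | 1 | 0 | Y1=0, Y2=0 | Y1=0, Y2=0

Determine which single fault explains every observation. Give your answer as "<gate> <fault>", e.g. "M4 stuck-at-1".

Fault-free values for test 1 (in0=1, in1=1, in2=0): M0=1, M1=1, M2=1, M3=0, M4=1, giving Y1=1, Y2=1. Observed Y1=0, Y2=0.
Test 1: faults giving observed Y1=0, Y2=0 are {M1 stuck-at-0, M1 inverted output}.
Test 2 (in0=0, in1=1, in2=0): fault-free M0=0, M1=0, M2=0, M3=1, M4=0 → Y1=0, Y2=0; observed Y1=0, Y2=0. Eliminates M1 inverted output.
Only M1 stuck-at-0 is consistent with every test.

M1 stuck-at-0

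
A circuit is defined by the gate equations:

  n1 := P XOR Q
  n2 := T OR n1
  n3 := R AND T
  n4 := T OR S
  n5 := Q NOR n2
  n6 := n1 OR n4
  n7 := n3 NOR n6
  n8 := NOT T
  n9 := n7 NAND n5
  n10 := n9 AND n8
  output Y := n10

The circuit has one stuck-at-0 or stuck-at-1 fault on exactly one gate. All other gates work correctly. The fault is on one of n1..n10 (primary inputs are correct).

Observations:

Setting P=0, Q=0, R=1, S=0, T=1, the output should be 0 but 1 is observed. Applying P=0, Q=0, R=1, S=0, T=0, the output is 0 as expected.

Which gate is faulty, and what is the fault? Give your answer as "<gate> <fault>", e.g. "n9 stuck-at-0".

Fault-free values for test 1 (P=0, Q=0, R=1, S=0, T=1): n1=0, n2=1, n3=1, n4=1, n5=0, n6=1, n7=0, n8=0, n9=1, n10=0, giving Y=0. Observed 1.
Test 1: faults giving observed 1 are {n8 stuck-at-1, n10 stuck-at-1}.
Test 2 (P=0, Q=0, R=1, S=0, T=0): fault-free n1=0, n2=0, n3=0, n4=0, n5=1, n6=0, n7=1, n8=1, n9=0, n10=0 → 0; observed 0. Eliminates n10 stuck-at-1.
Only n8 stuck-at-1 is consistent with every test.

n8 stuck-at-1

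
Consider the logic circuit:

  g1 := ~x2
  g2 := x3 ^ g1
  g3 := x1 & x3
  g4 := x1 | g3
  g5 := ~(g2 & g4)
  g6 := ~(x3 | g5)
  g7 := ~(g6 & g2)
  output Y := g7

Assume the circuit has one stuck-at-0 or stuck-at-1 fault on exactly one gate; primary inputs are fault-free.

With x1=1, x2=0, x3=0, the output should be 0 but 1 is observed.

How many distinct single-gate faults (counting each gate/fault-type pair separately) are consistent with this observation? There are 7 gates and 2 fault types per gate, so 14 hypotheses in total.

Fault-free: g1=1, g2=1, g3=0, g4=1, g5=0, g6=1, g7=0 → 0. Observed 1.
  g1 stuck-at-0: output 1 ✓
  g1 stuck-at-1: output 0 ✗
  g2 stuck-at-0: output 1 ✓
  g2 stuck-at-1: output 0 ✗
  g3 stuck-at-0: output 0 ✗
  g3 stuck-at-1: output 0 ✗
  g4 stuck-at-0: output 1 ✓
  g4 stuck-at-1: output 0 ✗
  g5 stuck-at-0: output 0 ✗
  g5 stuck-at-1: output 1 ✓
  g6 stuck-at-0: output 1 ✓
  g6 stuck-at-1: output 0 ✗
  g7 stuck-at-0: output 0 ✗
  g7 stuck-at-1: output 1 ✓
Consistent faults: {g1 stuck-at-0, g2 stuck-at-0, g4 stuck-at-0, g5 stuck-at-1, g6 stuck-at-0, g7 stuck-at-1} — 6 in all.

6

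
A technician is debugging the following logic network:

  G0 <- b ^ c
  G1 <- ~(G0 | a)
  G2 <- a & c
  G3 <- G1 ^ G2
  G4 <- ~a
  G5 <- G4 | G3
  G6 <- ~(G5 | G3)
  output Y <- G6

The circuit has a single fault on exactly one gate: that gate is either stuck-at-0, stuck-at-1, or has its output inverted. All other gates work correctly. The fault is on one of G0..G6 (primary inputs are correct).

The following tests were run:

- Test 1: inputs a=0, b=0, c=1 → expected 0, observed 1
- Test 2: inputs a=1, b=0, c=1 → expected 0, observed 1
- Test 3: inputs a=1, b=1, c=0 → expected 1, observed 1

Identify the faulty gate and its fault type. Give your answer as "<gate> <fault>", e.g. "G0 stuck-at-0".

Fault-free values for test 1 (a=0, b=0, c=1): G0=1, G1=0, G2=0, G3=0, G4=1, G5=1, G6=0, giving Y=0. Observed 1.
Test 1: faults giving observed 1 are {G4 stuck-at-0, G4 inverted output, G5 stuck-at-0, G5 inverted output, G6 stuck-at-1, G6 inverted output}.
Test 2 (a=1, b=0, c=1): fault-free G0=1, G1=0, G2=1, G3=1, G4=0, G5=1, G6=0 → 0; observed 1. Eliminates G4 stuck-at-0, G4 inverted output, G5 stuck-at-0, G5 inverted output.
Test 3 (a=1, b=1, c=0): fault-free G0=1, G1=0, G2=0, G3=0, G4=0, G5=0, G6=1 → 1; observed 1. Eliminates G6 inverted output.
Only G6 stuck-at-1 is consistent with every test.

G6 stuck-at-1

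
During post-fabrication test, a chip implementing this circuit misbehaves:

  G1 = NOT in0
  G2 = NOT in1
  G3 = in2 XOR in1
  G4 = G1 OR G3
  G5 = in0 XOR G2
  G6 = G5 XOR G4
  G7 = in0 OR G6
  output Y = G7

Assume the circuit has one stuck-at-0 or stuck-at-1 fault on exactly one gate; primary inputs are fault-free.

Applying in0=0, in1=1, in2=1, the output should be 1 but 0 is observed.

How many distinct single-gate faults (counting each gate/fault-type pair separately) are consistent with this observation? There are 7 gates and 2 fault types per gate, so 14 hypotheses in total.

Fault-free: G1=1, G2=0, G3=0, G4=1, G5=0, G6=1, G7=1 → 1. Observed 0.
  G1 stuck-at-0: output 0 ✓
  G1 stuck-at-1: output 1 ✗
  G2 stuck-at-0: output 1 ✗
  G2 stuck-at-1: output 0 ✓
  G3 stuck-at-0: output 1 ✗
  G3 stuck-at-1: output 1 ✗
  G4 stuck-at-0: output 0 ✓
  G4 stuck-at-1: output 1 ✗
  G5 stuck-at-0: output 1 ✗
  G5 stuck-at-1: output 0 ✓
  G6 stuck-at-0: output 0 ✓
  G6 stuck-at-1: output 1 ✗
  G7 stuck-at-0: output 0 ✓
  G7 stuck-at-1: output 1 ✗
Consistent faults: {G1 stuck-at-0, G2 stuck-at-1, G4 stuck-at-0, G5 stuck-at-1, G6 stuck-at-0, G7 stuck-at-0} — 6 in all.

6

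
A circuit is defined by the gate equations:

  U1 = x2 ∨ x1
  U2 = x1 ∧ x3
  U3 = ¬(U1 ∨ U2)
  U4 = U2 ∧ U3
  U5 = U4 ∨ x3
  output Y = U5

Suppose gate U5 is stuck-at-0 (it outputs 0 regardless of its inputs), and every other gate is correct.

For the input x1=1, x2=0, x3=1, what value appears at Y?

0

Propagate with U5 forced: U1=1, U2=1, U3=0, U4=0, U5=0 [stuck-at-0].
So Y = 0. (Without the fault it would be 1.)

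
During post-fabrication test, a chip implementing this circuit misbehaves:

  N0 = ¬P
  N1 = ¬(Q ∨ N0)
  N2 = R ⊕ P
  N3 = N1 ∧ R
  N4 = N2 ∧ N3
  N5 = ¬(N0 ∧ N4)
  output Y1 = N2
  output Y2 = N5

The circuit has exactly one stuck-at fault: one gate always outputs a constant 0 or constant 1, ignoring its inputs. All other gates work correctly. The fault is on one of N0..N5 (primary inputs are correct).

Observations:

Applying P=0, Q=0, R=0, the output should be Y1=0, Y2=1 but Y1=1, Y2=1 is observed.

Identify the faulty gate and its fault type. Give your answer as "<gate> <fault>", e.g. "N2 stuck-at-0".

N2 stuck-at-1

Fault-free values for test 1 (P=0, Q=0, R=0): N0=1, N1=0, N2=0, N3=0, N4=0, N5=1, giving Y1=0, Y2=1. Observed Y1=1, Y2=1.
Test 1: faults giving observed Y1=1, Y2=1 are {N2 stuck-at-1}.
Only N2 stuck-at-1 is consistent with every test.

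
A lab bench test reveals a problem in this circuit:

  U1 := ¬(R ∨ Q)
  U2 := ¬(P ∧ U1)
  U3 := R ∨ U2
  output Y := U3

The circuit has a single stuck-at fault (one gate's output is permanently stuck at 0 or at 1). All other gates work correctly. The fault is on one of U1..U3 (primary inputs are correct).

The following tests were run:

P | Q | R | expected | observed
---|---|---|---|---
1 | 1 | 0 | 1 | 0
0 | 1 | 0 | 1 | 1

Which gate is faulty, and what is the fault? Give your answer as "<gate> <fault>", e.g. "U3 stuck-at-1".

Fault-free values for test 1 (P=1, Q=1, R=0): U1=0, U2=1, U3=1, giving Y=1. Observed 0.
Test 1: faults giving observed 0 are {U1 stuck-at-1, U2 stuck-at-0, U3 stuck-at-0}.
Test 2 (P=0, Q=1, R=0): fault-free U1=0, U2=1, U3=1 → 1; observed 1. Eliminates U2 stuck-at-0, U3 stuck-at-0.
Only U1 stuck-at-1 is consistent with every test.

U1 stuck-at-1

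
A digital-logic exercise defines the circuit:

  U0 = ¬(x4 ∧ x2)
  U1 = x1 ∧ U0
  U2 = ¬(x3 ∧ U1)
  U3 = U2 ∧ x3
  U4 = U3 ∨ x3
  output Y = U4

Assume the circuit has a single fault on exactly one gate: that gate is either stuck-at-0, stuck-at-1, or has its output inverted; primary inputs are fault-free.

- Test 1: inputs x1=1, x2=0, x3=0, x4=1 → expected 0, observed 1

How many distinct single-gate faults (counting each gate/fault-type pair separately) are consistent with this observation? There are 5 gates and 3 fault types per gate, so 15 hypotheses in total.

Fault-free: U0=1, U1=1, U2=1, U3=0, U4=0 → 0. Observed 1.
  U0: none of the 3 fault types match ✗
  U1: none of the 3 fault types match ✗
  U2: none of the 3 fault types match ✗
  U3: stuck-at-1, inverted output ✓; others ✗
  U4: stuck-at-1, inverted output ✓; others ✗
Consistent faults: {U3 stuck-at-1, U3 inverted output, U4 stuck-at-1, U4 inverted output} — 4 in all.

4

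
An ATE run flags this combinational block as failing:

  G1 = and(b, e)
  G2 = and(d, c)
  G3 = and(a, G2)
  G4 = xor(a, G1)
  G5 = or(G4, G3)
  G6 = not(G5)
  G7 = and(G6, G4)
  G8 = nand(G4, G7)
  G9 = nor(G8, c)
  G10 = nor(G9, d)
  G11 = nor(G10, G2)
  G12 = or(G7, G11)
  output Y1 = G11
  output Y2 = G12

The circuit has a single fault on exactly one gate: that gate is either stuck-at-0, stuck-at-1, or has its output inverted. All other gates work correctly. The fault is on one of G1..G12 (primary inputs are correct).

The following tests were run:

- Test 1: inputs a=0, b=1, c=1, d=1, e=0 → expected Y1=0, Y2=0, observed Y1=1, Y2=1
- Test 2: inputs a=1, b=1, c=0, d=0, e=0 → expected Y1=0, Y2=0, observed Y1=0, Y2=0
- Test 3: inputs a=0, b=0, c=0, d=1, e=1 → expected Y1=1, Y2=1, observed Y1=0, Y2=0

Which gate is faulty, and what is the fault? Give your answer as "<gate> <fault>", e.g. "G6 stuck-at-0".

G2 inverted output

Fault-free values for test 1 (a=0, b=1, c=1, d=1, e=0): G1=0, G2=1, G3=0, G4=0, G5=0, G6=1, G7=0, G8=1, G9=0, G10=0, G11=0, G12=0, giving Y1=0, Y2=0. Observed Y1=1, Y2=1.
Test 1: faults giving observed Y1=1, Y2=1 are {G2 stuck-at-0, G2 inverted output, G11 stuck-at-1, G11 inverted output}.
Test 2 (a=1, b=1, c=0, d=0, e=0): fault-free G1=0, G2=0, G3=0, G4=1, G5=1, G6=0, G7=0, G8=1, G9=0, G10=1, G11=0, G12=0 → Y1=0, Y2=0; observed Y1=0, Y2=0. Eliminates G11 stuck-at-1, G11 inverted output.
Test 3 (a=0, b=0, c=0, d=1, e=1): fault-free G1=0, G2=0, G3=0, G4=0, G5=0, G6=1, G7=0, G8=1, G9=0, G10=0, G11=1, G12=1 → Y1=1, Y2=1; observed Y1=0, Y2=0. Eliminates G2 stuck-at-0.
Only G2 inverted output is consistent with every test.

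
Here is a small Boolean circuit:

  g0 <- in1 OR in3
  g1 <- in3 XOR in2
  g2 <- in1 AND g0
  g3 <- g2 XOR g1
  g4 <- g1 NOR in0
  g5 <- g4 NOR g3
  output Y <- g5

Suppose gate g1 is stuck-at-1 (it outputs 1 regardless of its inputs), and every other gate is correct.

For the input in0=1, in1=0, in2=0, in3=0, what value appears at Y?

0

Propagate with g1 forced: g0=0, g1=1 [stuck-at-1], g2=0, g3=1, g4=0, g5=0.
So Y = 0. (Without the fault it would be 1.)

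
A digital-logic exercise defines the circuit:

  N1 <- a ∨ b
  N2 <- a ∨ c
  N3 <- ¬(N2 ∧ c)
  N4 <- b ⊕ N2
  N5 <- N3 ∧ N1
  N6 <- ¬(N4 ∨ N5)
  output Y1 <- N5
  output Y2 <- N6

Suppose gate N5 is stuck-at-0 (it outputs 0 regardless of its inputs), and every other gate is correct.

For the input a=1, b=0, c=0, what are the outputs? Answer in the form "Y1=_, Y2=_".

Y1=0, Y2=0

Propagate with N5 forced: N1=1, N2=1, N3=1, N4=1, N5=0 [stuck-at-0], N6=0.
So the outputs are Y1=0, Y2=0. (Without the fault they would be Y1=1, Y2=0.)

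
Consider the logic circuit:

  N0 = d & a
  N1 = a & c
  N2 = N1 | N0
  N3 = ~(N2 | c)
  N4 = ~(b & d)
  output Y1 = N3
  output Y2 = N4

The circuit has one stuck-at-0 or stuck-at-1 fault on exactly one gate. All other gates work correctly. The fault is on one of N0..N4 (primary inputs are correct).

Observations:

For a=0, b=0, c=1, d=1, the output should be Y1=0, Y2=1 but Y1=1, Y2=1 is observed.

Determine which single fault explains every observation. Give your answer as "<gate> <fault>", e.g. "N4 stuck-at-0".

Fault-free values for test 1 (a=0, b=0, c=1, d=1): N0=0, N1=0, N2=0, N3=0, N4=1, giving Y1=0, Y2=1. Observed Y1=1, Y2=1.
Test 1: faults giving observed Y1=1, Y2=1 are {N3 stuck-at-1}.
Only N3 stuck-at-1 is consistent with every test.

N3 stuck-at-1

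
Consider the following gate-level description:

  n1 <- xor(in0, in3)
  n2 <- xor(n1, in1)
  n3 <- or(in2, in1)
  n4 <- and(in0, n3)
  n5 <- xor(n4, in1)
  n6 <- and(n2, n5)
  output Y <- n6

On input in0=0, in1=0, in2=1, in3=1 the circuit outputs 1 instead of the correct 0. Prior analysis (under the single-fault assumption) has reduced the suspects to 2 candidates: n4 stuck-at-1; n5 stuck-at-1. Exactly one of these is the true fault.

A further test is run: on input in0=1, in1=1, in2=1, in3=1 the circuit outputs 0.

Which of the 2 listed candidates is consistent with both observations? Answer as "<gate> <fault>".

Evaluate each candidate on input in0=1, in1=1, in2=1, in3=1:
  n4 stuck-at-1: n1=0, n2=1, n3=1, n4=1 [stuck-at-1], n5=0, n6=0 → 0 — matches
  n5 stuck-at-1: n1=0, n2=1, n3=1, n4=1, n5=1 [stuck-at-1], n6=1 → 1 — eliminated
Only n4 stuck-at-1 reproduces the observed 0.

n4 stuck-at-1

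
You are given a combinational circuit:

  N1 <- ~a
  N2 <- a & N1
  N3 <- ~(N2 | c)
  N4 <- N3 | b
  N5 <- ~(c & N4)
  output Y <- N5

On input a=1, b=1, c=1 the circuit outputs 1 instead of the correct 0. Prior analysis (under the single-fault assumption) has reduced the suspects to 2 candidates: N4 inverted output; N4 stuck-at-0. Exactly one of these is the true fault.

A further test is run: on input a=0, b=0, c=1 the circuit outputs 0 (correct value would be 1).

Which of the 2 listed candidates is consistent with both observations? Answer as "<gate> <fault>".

Evaluate each candidate on input a=0, b=0, c=1:
  N4 inverted output: N1=1, N2=0, N3=0, N4=1 [inverted output], N5=0 → 0 — matches
  N4 stuck-at-0: N1=1, N2=0, N3=0, N4=0 [stuck-at-0], N5=1 → 1 — eliminated
Only N4 inverted output reproduces the observed 0.

N4 inverted output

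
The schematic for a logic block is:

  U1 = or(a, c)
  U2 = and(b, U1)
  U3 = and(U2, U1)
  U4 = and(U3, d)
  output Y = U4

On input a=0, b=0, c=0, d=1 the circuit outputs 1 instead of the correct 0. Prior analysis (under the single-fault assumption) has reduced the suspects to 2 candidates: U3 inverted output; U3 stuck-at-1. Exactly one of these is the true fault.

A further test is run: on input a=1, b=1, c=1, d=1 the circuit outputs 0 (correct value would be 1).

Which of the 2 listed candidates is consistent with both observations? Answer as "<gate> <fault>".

U3 inverted output

Evaluate each candidate on input a=1, b=1, c=1, d=1:
  U3 inverted output: U1=1, U2=1, U3=0 [inverted output], U4=0 → 0 — matches
  U3 stuck-at-1: U1=1, U2=1, U3=1 [stuck-at-1], U4=1 → 1 — eliminated
Only U3 inverted output reproduces the observed 0.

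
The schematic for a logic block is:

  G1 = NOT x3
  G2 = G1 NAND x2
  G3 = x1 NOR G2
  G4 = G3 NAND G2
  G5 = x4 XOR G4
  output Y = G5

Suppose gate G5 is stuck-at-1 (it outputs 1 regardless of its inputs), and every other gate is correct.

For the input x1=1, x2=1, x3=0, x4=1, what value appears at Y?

1

Propagate with G5 forced: G1=1, G2=0, G3=0, G4=1, G5=1 [stuck-at-1].
So Y = 1. (Without the fault it would be 0.)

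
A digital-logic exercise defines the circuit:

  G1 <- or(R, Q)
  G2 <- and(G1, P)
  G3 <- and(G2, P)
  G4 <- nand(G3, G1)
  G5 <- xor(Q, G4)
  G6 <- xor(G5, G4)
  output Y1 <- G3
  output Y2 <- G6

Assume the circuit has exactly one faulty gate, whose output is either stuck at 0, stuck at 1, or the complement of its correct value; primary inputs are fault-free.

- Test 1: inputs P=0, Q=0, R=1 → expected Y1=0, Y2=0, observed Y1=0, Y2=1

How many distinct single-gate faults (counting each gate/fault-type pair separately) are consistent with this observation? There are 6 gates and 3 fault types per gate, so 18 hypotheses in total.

4

Fault-free: G1=1, G2=0, G3=0, G4=1, G5=1, G6=0 → Y1=0, Y2=0. Observed Y1=0, Y2=1.
  G1: none of the 3 fault types match ✗
  G2: none of the 3 fault types match ✗
  G3: none of the 3 fault types match ✗
  G4: none of the 3 fault types match ✗
  G5: stuck-at-0, inverted output ✓; others ✗
  G6: stuck-at-1, inverted output ✓; others ✗
Consistent faults: {G5 stuck-at-0, G5 inverted output, G6 stuck-at-1, G6 inverted output} — 4 in all.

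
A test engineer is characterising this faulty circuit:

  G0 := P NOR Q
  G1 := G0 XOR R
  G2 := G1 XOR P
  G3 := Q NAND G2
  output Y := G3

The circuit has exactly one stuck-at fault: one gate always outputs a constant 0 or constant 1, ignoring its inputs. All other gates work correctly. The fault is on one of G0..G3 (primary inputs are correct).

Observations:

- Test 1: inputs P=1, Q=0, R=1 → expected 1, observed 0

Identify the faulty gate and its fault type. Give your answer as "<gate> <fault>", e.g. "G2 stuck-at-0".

G3 stuck-at-0

Fault-free values for test 1 (P=1, Q=0, R=1): G0=0, G1=1, G2=0, G3=1, giving Y=1. Observed 0.
Test 1: faults giving observed 0 are {G3 stuck-at-0}.
Only G3 stuck-at-0 is consistent with every test.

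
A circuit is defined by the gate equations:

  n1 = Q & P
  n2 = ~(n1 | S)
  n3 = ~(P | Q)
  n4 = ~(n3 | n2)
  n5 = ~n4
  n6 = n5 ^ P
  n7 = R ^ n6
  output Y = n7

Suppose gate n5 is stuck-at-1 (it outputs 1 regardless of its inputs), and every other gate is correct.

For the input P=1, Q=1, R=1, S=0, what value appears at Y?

Propagate with n5 forced: n1=1, n2=0, n3=0, n4=1, n5=1 [stuck-at-1], n6=0, n7=1.
So Y = 1. (Without the fault it would be 0.)

1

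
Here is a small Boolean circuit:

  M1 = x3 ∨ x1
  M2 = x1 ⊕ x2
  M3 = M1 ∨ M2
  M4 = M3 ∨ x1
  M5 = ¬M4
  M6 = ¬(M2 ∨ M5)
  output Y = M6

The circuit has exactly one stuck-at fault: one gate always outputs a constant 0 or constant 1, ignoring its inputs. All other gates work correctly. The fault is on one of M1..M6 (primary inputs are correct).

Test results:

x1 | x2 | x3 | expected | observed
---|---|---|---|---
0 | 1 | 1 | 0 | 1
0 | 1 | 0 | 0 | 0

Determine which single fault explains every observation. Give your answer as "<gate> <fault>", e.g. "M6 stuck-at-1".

Fault-free values for test 1 (x1=0, x2=1, x3=1): M1=1, M2=1, M3=1, M4=1, M5=0, M6=0, giving Y=0. Observed 1.
Test 1: faults giving observed 1 are {M2 stuck-at-0, M6 stuck-at-1}.
Test 2 (x1=0, x2=1, x3=0): fault-free M1=0, M2=1, M3=1, M4=1, M5=0, M6=0 → 0; observed 0. Eliminates M6 stuck-at-1.
Only M2 stuck-at-0 is consistent with every test.

M2 stuck-at-0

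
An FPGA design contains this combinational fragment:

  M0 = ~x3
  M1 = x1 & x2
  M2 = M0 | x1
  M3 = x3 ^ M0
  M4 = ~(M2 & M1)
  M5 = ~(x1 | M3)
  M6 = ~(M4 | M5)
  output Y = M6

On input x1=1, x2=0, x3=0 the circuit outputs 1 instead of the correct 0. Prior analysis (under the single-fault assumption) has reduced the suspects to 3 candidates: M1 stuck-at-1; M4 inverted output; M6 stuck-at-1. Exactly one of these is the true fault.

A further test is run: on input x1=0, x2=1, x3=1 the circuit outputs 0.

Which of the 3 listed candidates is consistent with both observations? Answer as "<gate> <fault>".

M1 stuck-at-1

Evaluate each candidate on input x1=0, x2=1, x3=1:
  M1 stuck-at-1: M0=0, M1=1 [stuck-at-1], M2=0, M3=1, M4=1, M5=0, M6=0 → 0 — matches
  M4 inverted output: M0=0, M1=0, M2=0, M3=1, M4=0 [inverted output], M5=0, M6=1 → 1 — eliminated
  M6 stuck-at-1: M0=0, M1=0, M2=0, M3=1, M4=1, M5=0, M6=1 [stuck-at-1] → 1 — eliminated
Only M1 stuck-at-1 reproduces the observed 0.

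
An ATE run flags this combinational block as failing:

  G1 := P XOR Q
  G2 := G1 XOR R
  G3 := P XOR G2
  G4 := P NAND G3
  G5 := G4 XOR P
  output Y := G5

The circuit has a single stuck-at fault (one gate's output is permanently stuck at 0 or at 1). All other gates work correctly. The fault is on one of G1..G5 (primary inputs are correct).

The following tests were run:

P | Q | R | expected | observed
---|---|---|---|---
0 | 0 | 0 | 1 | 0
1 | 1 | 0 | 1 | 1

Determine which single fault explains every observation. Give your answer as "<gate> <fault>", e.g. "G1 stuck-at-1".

Fault-free values for test 1 (P=0, Q=0, R=0): G1=0, G2=0, G3=0, G4=1, G5=1, giving Y=1. Observed 0.
Test 1: faults giving observed 0 are {G4 stuck-at-0, G5 stuck-at-0}.
Test 2 (P=1, Q=1, R=0): fault-free G1=0, G2=0, G3=1, G4=0, G5=1 → 1; observed 1. Eliminates G5 stuck-at-0.
Only G4 stuck-at-0 is consistent with every test.

G4 stuck-at-0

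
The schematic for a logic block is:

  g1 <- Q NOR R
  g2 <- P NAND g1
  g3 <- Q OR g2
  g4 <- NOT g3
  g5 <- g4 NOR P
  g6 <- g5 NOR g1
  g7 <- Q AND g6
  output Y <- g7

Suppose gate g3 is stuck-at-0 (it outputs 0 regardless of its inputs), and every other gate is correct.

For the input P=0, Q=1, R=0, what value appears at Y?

Propagate with g3 forced: g1=0, g2=1, g3=0 [stuck-at-0], g4=1, g5=0, g6=1, g7=1.
So Y = 1. (Without the fault it would be 0.)

1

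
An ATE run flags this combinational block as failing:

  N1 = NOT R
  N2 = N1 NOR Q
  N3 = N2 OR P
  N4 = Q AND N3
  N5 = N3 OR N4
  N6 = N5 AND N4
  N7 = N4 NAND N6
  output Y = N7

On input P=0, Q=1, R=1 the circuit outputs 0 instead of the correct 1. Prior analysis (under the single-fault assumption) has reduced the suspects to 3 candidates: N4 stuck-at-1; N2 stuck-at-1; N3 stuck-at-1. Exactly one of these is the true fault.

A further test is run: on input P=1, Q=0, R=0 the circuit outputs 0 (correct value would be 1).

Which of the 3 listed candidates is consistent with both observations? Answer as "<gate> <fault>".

Evaluate each candidate on input P=1, Q=0, R=0:
  N4 stuck-at-1: N1=1, N2=0, N3=1, N4=1 [stuck-at-1], N5=1, N6=1, N7=0 → 0 — matches
  N2 stuck-at-1: N1=1, N2=1 [stuck-at-1], N3=1, N4=0, N5=1, N6=0, N7=1 → 1 — eliminated
  N3 stuck-at-1: N1=1, N2=0, N3=1 [stuck-at-1], N4=0, N5=1, N6=0, N7=1 → 1 — eliminated
Only N4 stuck-at-1 reproduces the observed 0.

N4 stuck-at-1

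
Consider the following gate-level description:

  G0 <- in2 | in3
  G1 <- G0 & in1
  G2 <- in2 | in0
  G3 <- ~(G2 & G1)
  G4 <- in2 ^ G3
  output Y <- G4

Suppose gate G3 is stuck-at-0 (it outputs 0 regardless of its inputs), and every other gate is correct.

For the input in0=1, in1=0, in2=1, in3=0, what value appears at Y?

1

Propagate with G3 forced: G0=1, G1=0, G2=1, G3=0 [stuck-at-0], G4=1.
So Y = 1. (Without the fault it would be 0.)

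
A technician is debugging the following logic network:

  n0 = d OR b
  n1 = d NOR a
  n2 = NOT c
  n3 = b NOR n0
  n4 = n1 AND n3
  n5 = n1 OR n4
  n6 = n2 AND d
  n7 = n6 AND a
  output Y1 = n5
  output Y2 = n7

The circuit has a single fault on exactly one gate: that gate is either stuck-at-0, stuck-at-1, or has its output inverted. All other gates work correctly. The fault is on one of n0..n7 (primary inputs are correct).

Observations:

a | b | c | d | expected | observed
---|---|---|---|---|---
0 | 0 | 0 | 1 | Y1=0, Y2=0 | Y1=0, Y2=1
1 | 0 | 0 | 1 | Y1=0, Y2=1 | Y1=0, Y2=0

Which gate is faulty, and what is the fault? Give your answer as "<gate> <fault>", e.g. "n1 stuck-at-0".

Fault-free values for test 1 (a=0, b=0, c=0, d=1): n0=1, n1=0, n2=1, n3=0, n4=0, n5=0, n6=1, n7=0, giving Y1=0, Y2=0. Observed Y1=0, Y2=1.
Test 1: faults giving observed Y1=0, Y2=1 are {n7 stuck-at-1, n7 inverted output}.
Test 2 (a=1, b=0, c=0, d=1): fault-free n0=1, n1=0, n2=1, n3=0, n4=0, n5=0, n6=1, n7=1 → Y1=0, Y2=1; observed Y1=0, Y2=0. Eliminates n7 stuck-at-1.
Only n7 inverted output is consistent with every test.

n7 inverted output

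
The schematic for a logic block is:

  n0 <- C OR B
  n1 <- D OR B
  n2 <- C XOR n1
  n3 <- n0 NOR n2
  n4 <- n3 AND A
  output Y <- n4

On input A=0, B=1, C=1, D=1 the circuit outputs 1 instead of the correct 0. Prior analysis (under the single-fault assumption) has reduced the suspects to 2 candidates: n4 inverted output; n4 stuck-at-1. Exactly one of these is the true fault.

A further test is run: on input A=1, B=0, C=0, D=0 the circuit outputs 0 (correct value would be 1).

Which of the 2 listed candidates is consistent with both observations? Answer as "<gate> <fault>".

Evaluate each candidate on input A=1, B=0, C=0, D=0:
  n4 inverted output: n0=0, n1=0, n2=0, n3=1, n4=0 [inverted output] → 0 — matches
  n4 stuck-at-1: n0=0, n1=0, n2=0, n3=1, n4=1 [stuck-at-1] → 1 — eliminated
Only n4 inverted output reproduces the observed 0.

n4 inverted output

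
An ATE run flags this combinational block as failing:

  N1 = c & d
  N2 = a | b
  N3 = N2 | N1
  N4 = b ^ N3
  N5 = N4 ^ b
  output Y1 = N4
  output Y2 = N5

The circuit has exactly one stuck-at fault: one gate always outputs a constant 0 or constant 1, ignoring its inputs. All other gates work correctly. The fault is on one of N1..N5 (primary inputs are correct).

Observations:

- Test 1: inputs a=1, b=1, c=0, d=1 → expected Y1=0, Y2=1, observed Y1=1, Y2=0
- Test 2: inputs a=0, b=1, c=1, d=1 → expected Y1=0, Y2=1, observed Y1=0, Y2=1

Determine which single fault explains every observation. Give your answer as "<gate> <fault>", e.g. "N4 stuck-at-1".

N2 stuck-at-0

Fault-free values for test 1 (a=1, b=1, c=0, d=1): N1=0, N2=1, N3=1, N4=0, N5=1, giving Y1=0, Y2=1. Observed Y1=1, Y2=0.
Test 1: faults giving observed Y1=1, Y2=0 are {N2 stuck-at-0, N3 stuck-at-0, N4 stuck-at-1}.
Test 2 (a=0, b=1, c=1, d=1): fault-free N1=1, N2=1, N3=1, N4=0, N5=1 → Y1=0, Y2=1; observed Y1=0, Y2=1. Eliminates N3 stuck-at-0, N4 stuck-at-1.
Only N2 stuck-at-0 is consistent with every test.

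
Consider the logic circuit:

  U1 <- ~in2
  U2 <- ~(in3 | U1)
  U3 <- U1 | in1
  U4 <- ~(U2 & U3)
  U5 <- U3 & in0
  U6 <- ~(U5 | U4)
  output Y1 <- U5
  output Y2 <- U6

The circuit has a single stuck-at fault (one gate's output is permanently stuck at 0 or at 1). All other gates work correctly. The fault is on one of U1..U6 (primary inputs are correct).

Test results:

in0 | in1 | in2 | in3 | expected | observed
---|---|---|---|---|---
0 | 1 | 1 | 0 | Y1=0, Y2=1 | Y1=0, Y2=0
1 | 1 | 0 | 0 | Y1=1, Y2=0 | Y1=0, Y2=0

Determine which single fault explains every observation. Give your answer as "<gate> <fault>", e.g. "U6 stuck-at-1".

U3 stuck-at-0

Fault-free values for test 1 (in0=0, in1=1, in2=1, in3=0): U1=0, U2=1, U3=1, U4=0, U5=0, U6=1, giving Y1=0, Y2=1. Observed Y1=0, Y2=0.
Test 1: faults giving observed Y1=0, Y2=0 are {U1 stuck-at-1, U2 stuck-at-0, U3 stuck-at-0, U4 stuck-at-1, U6 stuck-at-0}.
Test 2 (in0=1, in1=1, in2=0, in3=0): fault-free U1=1, U2=0, U3=1, U4=1, U5=1, U6=0 → Y1=1, Y2=0; observed Y1=0, Y2=0. Eliminates U1 stuck-at-1, U2 stuck-at-0, U4 stuck-at-1, U6 stuck-at-0.
Only U3 stuck-at-0 is consistent with every test.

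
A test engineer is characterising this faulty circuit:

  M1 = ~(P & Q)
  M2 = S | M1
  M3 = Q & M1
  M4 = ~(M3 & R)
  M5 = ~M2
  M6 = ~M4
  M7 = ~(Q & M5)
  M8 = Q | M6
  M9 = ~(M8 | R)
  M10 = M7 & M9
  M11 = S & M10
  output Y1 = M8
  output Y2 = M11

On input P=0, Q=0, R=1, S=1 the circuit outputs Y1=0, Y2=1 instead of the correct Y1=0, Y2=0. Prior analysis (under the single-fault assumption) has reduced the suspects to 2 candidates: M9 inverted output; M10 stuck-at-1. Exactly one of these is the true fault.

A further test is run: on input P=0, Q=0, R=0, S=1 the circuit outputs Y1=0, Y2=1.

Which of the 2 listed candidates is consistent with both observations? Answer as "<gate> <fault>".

Evaluate each candidate on input P=0, Q=0, R=0, S=1:
  M9 inverted output: M1=1, M2=1, M3=0, M4=1, M5=0, M6=0, M7=1, M8=0, M9=0 [inverted output], M10=0, M11=0 → Y1=0, Y2=0 — eliminated
  M10 stuck-at-1: M1=1, M2=1, M3=0, M4=1, M5=0, M6=0, M7=1, M8=0, M9=1, M10=1 [stuck-at-1], M11=1 → Y1=0, Y2=1 — matches
Only M10 stuck-at-1 reproduces the observed Y1=0, Y2=1.

M10 stuck-at-1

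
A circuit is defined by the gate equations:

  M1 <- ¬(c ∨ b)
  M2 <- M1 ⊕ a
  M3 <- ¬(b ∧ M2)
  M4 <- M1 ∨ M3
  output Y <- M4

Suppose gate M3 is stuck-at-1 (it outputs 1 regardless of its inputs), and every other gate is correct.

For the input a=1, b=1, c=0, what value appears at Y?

Propagate with M3 forced: M1=0, M2=1, M3=1 [stuck-at-1], M4=1.
So Y = 1. (Without the fault it would be 0.)

1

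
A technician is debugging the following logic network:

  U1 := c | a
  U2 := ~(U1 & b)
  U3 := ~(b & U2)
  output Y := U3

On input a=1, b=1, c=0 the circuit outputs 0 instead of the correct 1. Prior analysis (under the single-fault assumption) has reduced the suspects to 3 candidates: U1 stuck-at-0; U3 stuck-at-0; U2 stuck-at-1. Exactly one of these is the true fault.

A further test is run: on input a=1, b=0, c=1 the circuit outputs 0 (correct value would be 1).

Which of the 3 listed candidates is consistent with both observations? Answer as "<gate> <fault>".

Evaluate each candidate on input a=1, b=0, c=1:
  U1 stuck-at-0: U1=0 [stuck-at-0], U2=1, U3=1 → 1 — eliminated
  U3 stuck-at-0: U1=1, U2=1, U3=0 [stuck-at-0] → 0 — matches
  U2 stuck-at-1: U1=1, U2=1 [stuck-at-1], U3=1 → 1 — eliminated
Only U3 stuck-at-0 reproduces the observed 0.

U3 stuck-at-0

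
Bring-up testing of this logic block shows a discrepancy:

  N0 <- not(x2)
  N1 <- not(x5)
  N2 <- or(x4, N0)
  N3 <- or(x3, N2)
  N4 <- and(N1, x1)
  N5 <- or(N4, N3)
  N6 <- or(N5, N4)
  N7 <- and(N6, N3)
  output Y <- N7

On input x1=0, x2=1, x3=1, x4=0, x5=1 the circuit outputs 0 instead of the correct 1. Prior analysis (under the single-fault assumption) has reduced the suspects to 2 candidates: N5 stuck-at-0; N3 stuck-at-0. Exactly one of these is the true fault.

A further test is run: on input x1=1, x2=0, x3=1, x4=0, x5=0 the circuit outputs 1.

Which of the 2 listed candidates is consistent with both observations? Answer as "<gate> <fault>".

Evaluate each candidate on input x1=1, x2=0, x3=1, x4=0, x5=0:
  N5 stuck-at-0: N0=1, N1=1, N2=1, N3=1, N4=1, N5=0 [stuck-at-0], N6=1, N7=1 → 1 — matches
  N3 stuck-at-0: N0=1, N1=1, N2=1, N3=0 [stuck-at-0], N4=1, N5=1, N6=1, N7=0 → 0 — eliminated
Only N5 stuck-at-0 reproduces the observed 1.

N5 stuck-at-0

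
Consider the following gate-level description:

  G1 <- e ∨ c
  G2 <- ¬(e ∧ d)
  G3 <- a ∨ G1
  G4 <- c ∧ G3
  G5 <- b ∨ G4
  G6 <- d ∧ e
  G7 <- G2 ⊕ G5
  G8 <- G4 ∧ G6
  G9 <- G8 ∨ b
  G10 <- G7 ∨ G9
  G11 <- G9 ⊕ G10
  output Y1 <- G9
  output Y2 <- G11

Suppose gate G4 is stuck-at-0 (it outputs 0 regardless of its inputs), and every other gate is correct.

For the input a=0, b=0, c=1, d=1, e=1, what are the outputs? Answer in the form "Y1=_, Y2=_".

Propagate with G4 forced: G1=1, G2=0, G3=1, G4=0 [stuck-at-0], G5=0, G6=1, G7=0, G8=0, G9=0, G10=0, G11=0.
So the outputs are Y1=0, Y2=0. (Without the fault they would be Y1=1, Y2=0.)

Y1=0, Y2=0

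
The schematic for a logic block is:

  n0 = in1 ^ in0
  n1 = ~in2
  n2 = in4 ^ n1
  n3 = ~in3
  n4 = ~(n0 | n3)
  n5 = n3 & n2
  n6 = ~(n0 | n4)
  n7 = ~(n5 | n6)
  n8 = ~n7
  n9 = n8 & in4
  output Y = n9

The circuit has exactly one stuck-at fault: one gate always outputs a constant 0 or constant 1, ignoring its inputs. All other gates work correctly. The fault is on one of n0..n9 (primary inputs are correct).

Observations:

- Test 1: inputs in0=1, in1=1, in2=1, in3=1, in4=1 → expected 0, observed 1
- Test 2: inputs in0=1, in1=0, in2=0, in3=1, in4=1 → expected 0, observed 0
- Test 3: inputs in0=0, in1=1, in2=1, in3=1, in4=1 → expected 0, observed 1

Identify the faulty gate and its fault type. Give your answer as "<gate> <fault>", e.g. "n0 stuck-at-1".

n3 stuck-at-1

Fault-free values for test 1 (in0=1, in1=1, in2=1, in3=1, in4=1): n0=0, n1=0, n2=1, n3=0, n4=1, n5=0, n6=0, n7=1, n8=0, n9=0, giving Y=0. Observed 1.
Test 1: faults giving observed 1 are {n3 stuck-at-1, n4 stuck-at-0, n5 stuck-at-1, n6 stuck-at-1, n7 stuck-at-0, n8 stuck-at-1, n9 stuck-at-1}.
Test 2 (in0=1, in1=0, in2=0, in3=1, in4=1): fault-free n0=1, n1=1, n2=0, n3=0, n4=0, n5=0, n6=0, n7=1, n8=0, n9=0 → 0; observed 0. Eliminates n5 stuck-at-1, n6 stuck-at-1, n7 stuck-at-0, n8 stuck-at-1, n9 stuck-at-1.
Test 3 (in0=0, in1=1, in2=1, in3=1, in4=1): fault-free n0=1, n1=0, n2=1, n3=0, n4=0, n5=0, n6=0, n7=1, n8=0, n9=0 → 0; observed 1. Eliminates n4 stuck-at-0.
Only n3 stuck-at-1 is consistent with every test.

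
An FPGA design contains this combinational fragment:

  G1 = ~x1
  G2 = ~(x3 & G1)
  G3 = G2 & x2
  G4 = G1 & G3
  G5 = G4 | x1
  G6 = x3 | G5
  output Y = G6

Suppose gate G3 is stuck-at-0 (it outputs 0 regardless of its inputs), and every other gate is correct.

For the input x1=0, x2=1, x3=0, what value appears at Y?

0

Propagate with G3 forced: G1=1, G2=1, G3=0 [stuck-at-0], G4=0, G5=0, G6=0.
So Y = 0. (Without the fault it would be 1.)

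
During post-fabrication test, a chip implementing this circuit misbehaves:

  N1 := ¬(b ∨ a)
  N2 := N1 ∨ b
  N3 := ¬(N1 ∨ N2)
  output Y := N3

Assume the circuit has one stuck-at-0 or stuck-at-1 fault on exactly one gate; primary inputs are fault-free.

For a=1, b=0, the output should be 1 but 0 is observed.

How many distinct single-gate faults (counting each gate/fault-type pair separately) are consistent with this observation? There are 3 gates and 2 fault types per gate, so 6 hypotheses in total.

3

Fault-free: N1=0, N2=0, N3=1 → 1. Observed 0.
  N1 stuck-at-0: output 1 ✗
  N1 stuck-at-1: output 0 ✓
  N2 stuck-at-0: output 1 ✗
  N2 stuck-at-1: output 0 ✓
  N3 stuck-at-0: output 0 ✓
  N3 stuck-at-1: output 1 ✗
Consistent faults: {N1 stuck-at-1, N2 stuck-at-1, N3 stuck-at-0} — 3 in all.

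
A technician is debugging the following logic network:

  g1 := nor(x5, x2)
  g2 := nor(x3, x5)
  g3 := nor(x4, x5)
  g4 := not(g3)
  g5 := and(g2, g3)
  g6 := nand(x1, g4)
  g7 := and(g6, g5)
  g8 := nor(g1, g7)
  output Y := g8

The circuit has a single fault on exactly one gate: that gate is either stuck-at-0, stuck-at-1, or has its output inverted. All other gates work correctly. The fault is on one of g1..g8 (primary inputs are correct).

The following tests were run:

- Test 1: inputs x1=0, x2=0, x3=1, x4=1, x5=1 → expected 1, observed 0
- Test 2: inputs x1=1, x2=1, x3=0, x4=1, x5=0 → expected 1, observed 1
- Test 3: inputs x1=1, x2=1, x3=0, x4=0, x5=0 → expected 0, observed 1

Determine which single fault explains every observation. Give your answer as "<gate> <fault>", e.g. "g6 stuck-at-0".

g5 inverted output

Fault-free values for test 1 (x1=0, x2=0, x3=1, x4=1, x5=1): g1=0, g2=0, g3=0, g4=1, g5=0, g6=1, g7=0, g8=1, giving Y=1. Observed 0.
Test 1: faults giving observed 0 are {g1 stuck-at-1, g1 inverted output, g5 stuck-at-1, g5 inverted output, g7 stuck-at-1, g7 inverted output, g8 stuck-at-0, g8 inverted output}.
Test 2 (x1=1, x2=1, x3=0, x4=1, x5=0): fault-free g1=0, g2=1, g3=0, g4=1, g5=0, g6=0, g7=0, g8=1 → 1; observed 1. Eliminates g1 stuck-at-1, g1 inverted output, g7 stuck-at-1, g7 inverted output, g8 stuck-at-0, g8 inverted output.
Test 3 (x1=1, x2=1, x3=0, x4=0, x5=0): fault-free g1=0, g2=1, g3=1, g4=0, g5=1, g6=1, g7=1, g8=0 → 0; observed 1. Eliminates g5 stuck-at-1.
Only g5 inverted output is consistent with every test.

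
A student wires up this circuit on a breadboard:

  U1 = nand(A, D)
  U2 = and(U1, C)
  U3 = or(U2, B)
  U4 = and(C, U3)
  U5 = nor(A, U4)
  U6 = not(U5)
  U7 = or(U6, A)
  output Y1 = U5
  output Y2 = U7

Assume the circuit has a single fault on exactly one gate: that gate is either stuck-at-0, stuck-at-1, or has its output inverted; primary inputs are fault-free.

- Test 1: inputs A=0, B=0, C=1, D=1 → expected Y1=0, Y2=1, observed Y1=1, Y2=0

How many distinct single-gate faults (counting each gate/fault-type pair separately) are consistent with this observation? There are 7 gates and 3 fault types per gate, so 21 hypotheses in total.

Fault-free: U1=1, U2=1, U3=1, U4=1, U5=0, U6=1, U7=1 → Y1=0, Y2=1. Observed Y1=1, Y2=0.
  U1: stuck-at-0, inverted output ✓; others ✗
  U2: stuck-at-0, inverted output ✓; others ✗
  U3: stuck-at-0, inverted output ✓; others ✗
  U4: stuck-at-0, inverted output ✓; others ✗
  U5: stuck-at-1, inverted output ✓; others ✗
  U6: none of the 3 fault types match ✗
  U7: none of the 3 fault types match ✗
Consistent faults: {U1 stuck-at-0, U1 inverted output, U2 stuck-at-0, U2 inverted output, U3 stuck-at-0, U3 inverted output, U4 stuck-at-0, U4 inverted output, U5 stuck-at-1, U5 inverted output} — 10 in all.

10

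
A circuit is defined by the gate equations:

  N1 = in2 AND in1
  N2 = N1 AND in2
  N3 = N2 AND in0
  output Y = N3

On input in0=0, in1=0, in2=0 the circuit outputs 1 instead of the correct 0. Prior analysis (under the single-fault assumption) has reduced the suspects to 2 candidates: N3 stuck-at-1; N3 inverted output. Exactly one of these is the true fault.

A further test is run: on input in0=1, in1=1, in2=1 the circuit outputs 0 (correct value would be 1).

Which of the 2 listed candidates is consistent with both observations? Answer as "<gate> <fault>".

N3 inverted output

Evaluate each candidate on input in0=1, in1=1, in2=1:
  N3 stuck-at-1: N1=1, N2=1, N3=1 [stuck-at-1] → 1 — eliminated
  N3 inverted output: N1=1, N2=1, N3=0 [inverted output] → 0 — matches
Only N3 inverted output reproduces the observed 0.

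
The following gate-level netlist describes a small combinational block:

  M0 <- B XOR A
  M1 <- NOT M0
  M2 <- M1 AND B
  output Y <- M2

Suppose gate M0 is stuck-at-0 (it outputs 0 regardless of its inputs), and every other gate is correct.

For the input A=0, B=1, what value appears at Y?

Propagate with M0 forced: M0=0 [stuck-at-0], M1=1, M2=1.
So Y = 1. (Without the fault it would be 0.)

1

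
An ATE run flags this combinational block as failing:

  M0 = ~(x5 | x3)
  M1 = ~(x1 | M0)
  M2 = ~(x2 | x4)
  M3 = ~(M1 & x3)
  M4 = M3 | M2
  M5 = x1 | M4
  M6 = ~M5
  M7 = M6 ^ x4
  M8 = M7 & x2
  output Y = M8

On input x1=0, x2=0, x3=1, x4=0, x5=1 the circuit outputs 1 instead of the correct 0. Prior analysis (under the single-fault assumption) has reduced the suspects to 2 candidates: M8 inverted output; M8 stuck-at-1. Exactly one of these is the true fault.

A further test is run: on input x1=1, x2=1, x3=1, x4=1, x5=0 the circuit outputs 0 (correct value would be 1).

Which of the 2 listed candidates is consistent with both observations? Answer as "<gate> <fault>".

M8 inverted output

Evaluate each candidate on input x1=1, x2=1, x3=1, x4=1, x5=0:
  M8 inverted output: M0=0, M1=0, M2=0, M3=1, M4=1, M5=1, M6=0, M7=1, M8=0 [inverted output] → 0 — matches
  M8 stuck-at-1: M0=0, M1=0, M2=0, M3=1, M4=1, M5=1, M6=0, M7=1, M8=1 [stuck-at-1] → 1 — eliminated
Only M8 inverted output reproduces the observed 0.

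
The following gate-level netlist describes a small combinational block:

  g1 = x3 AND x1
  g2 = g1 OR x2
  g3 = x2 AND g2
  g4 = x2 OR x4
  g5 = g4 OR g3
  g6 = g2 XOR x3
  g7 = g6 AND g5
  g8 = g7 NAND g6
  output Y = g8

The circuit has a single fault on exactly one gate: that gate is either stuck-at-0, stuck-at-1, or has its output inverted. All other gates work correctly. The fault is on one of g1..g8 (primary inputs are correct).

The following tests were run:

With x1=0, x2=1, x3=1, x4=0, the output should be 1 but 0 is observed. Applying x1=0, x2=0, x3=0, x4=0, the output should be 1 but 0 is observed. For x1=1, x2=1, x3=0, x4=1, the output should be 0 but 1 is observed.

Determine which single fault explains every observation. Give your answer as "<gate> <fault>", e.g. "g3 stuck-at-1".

g8 inverted output

Fault-free values for test 1 (x1=0, x2=1, x3=1, x4=0): g1=0, g2=1, g3=1, g4=1, g5=1, g6=0, g7=0, g8=1, giving Y=1. Observed 0.
Test 1: faults giving observed 0 are {g2 stuck-at-0, g2 inverted output, g6 stuck-at-1, g6 inverted output, g8 stuck-at-0, g8 inverted output}.
Test 2 (x1=0, x2=0, x3=0, x4=0): fault-free g1=0, g2=0, g3=0, g4=0, g5=0, g6=0, g7=0, g8=1 → 1; observed 0. Eliminates g2 stuck-at-0, g2 inverted output, g6 stuck-at-1, g6 inverted output.
Test 3 (x1=1, x2=1, x3=0, x4=1): fault-free g1=0, g2=1, g3=1, g4=1, g5=1, g6=1, g7=1, g8=0 → 0; observed 1. Eliminates g8 stuck-at-0.
Only g8 inverted output is consistent with every test.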